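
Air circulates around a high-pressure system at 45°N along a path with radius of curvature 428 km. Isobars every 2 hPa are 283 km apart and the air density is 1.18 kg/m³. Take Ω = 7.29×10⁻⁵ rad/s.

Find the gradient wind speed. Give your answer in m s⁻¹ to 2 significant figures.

Coriolis parameter at 45°N:
f = 2Ω sin φ = 2 × 7.29×10⁻⁵ × sin 45° = 1.03×10⁻⁴ s⁻¹
Pressure gradient: |∂P/∂n| = 200 Pa / 283000 m = 7.07×10⁻⁴ Pa/m
Geostrophic speed: V_g = |∂P/∂n|/(fρ) = 7.07×10⁻⁴/(1.03×10⁻⁴ × 1.18) = 5.81 m/s
Around a high, pressure-gradient force acts outward with centrifugal, so Coriolis balances both:
fV = (1/ρ)|∂P/∂n| + V²/R  →  V² − fR·V + fR·V_g = 0
With fR = 1.03×10⁻⁴ × 428×10³ m = 44.1 m/s:
V = [fR − √((fR)² − 4 fR V_g)]/2 = [44.1 − √(44.1² − 4×44.1×5.81)]/2 = 6.88 m/s
Supergeostrophic (V > V_g = 5.81 m/s), as expected around a high.

6.9 m s⁻¹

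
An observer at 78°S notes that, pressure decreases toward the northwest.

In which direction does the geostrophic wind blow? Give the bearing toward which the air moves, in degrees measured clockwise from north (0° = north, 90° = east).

225°

The pressure-gradient force points toward the northwest (bearing 315°).
Geostrophic balance: in the Southern Hemisphere the Coriolis force deflects motion to the left, so the geostrophic wind blows 90° to the left of the pressure-gradient force (low pressure on the right).
Rotating 315° by 90° counterclockwise gives 225° — the wind blows toward the southwest.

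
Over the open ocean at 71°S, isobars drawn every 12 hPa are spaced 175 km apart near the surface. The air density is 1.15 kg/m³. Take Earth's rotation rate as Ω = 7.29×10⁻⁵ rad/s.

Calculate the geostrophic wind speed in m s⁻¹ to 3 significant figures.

Coriolis parameter at 71°S:
f = 2Ω sin φ = 2 × 7.29×10⁻⁵ × sin 71° = 1.38×10⁻⁴ s⁻¹
Pressure gradient: |∂P/∂n| = 1200 Pa / 175000 m = 6.86×10⁻³ Pa/m
Geostrophic balance (pressure-gradient force = Coriolis force):
V_g = (1/(fρ)) |∂P/∂n| = 6.86×10⁻³ / (1.38×10⁻⁴ × 1.15) = 43.3 m/s

43.3 m s⁻¹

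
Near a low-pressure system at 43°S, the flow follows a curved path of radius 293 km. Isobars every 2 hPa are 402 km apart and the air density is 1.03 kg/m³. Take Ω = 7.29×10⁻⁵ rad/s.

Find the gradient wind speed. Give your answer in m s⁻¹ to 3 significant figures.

4.24 m s⁻¹

Coriolis parameter at 43°S:
f = 2Ω sin φ = 2 × 7.29×10⁻⁵ × sin 43° = 9.94×10⁻⁵ s⁻¹
Pressure gradient: |∂P/∂n| = 200 Pa / 402000 m = 4.98×10⁻⁴ Pa/m
Geostrophic speed: V_g = |∂P/∂n|/(fρ) = 4.98×10⁻⁴/(9.94×10⁻⁵ × 1.03) = 4.86 m/s
Around a low, centrifugal force acts outward with Coriolis, so pressure-gradient force balances both:
(1/ρ)|∂P/∂n| = fV + V²/R  →  V² + fR·V − fR·V_g = 0
With fR = 9.94×10⁻⁵ × 293×10³ m = 29.1 m/s:
V = [−fR + √((fR)² + 4 fR V_g)]/2 = [−29.1 + √(29.1² + 4×29.1×4.86)]/2 = 4.24 m/s
Subgeostrophic (V < V_g = 4.86 m/s), as expected around a low.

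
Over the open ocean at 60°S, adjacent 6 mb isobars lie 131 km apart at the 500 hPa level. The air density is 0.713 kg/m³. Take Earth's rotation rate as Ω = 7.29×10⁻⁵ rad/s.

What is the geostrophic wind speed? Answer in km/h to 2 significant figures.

180 km/h

Coriolis parameter at 60°S:
f = 2Ω sin φ = 2 × 7.29×10⁻⁵ × sin 60° = 1.26×10⁻⁴ s⁻¹
Pressure gradient: |∂P/∂n| = 600 Pa / 131000 m = 4.58×10⁻³ Pa/m
Geostrophic balance (pressure-gradient force = Coriolis force):
V_g = (1/(fρ)) |∂P/∂n| = 4.58×10⁻³ / (1.26×10⁻⁴ × 0.713) = 50.9 m/s
Converting: 50.9 m/s × 3.6 = 180 km/h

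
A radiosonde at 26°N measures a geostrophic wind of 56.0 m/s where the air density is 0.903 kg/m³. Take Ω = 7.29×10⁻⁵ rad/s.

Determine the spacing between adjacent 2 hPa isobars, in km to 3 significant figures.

Coriolis parameter at 26°N:
f = 2Ω sin φ = 2 × 7.29×10⁻⁵ × sin 26° = 6.39×10⁻⁵ s⁻¹
Geostrophic balance rearranged: |∂P/∂n| = f ρ V_g
|∂P/∂n| = 6.39×10⁻⁵ × 0.903 × 56.0 = 3.23×10⁻³ Pa/m
Isobar spacing: Δn = ΔP/|∂P/∂n| = 200 Pa / 3.23×10⁻³ Pa/m = 61881 m ≈ 61.9 km

61.9 km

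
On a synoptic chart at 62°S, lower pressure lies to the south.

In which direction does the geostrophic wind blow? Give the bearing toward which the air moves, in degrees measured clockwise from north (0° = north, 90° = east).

The pressure-gradient force points toward the south (bearing 180°).
Geostrophic balance: in the Southern Hemisphere the Coriolis force deflects motion to the left, so the geostrophic wind blows 90° to the left of the pressure-gradient force (low pressure on the right).
Rotating 180° by 90° counterclockwise gives 090° — the wind blows toward the east.

090°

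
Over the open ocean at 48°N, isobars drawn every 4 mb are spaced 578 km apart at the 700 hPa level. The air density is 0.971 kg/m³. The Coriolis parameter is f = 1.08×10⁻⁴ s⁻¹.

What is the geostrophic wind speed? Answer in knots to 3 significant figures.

Pressure gradient: |∂P/∂n| = 400 Pa / 578000 m = 6.92×10⁻⁴ Pa/m
Geostrophic balance (pressure-gradient force = Coriolis force):
V_g = (1/(fρ)) |∂P/∂n| = 6.92×10⁻⁴ / (1.08×10⁻⁴ × 0.971) = 6.60 m/s
Converting: 6.60 m/s × 1.944 = 12.8 knots

12.8 knots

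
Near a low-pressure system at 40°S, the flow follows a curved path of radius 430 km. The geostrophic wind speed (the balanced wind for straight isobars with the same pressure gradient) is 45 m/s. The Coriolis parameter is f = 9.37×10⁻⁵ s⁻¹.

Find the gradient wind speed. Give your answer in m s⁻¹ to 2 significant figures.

27 m s⁻¹

Around a low, centrifugal force acts outward with Coriolis, so pressure-gradient force balances both:
(1/ρ)|∂P/∂n| = fV + V²/R  →  V² + fR·V − fR·V_g = 0
With fR = 9.37×10⁻⁵ × 430×10³ m = 40.3 m/s:
V = [−fR + √((fR)² + 4 fR V_g)]/2 = [−40.3 + √(40.3² + 4×40.3×45)]/2 = 27 m/s
Subgeostrophic (V < V_g = 45 m/s), as expected around a low.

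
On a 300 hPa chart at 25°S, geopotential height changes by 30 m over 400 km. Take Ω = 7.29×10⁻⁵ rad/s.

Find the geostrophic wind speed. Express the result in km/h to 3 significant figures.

43.0 km/h

Coriolis parameter at 25°S:
f = 2Ω sin φ = 2 × 7.29×10⁻⁵ × sin 25° = 6.16×10⁻⁵ s⁻¹
Height gradient: |∂Z/∂n| = 30 m / 400000 m = 7.50×10⁻⁵
On a pressure surface, geostrophic balance gives V_g = (g/f)|∂Z/∂n|:
V_g = 9.81 × 7.50×10⁻⁵ / 6.16×10⁻⁵ = 11.9 m/s
Converting: 11.9 m/s × 3.6 = 43.0 km/h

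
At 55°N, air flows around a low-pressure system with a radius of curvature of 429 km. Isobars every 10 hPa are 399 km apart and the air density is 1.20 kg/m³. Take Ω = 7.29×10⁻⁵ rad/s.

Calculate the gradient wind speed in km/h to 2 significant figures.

Coriolis parameter at 55°N:
f = 2Ω sin φ = 2 × 7.29×10⁻⁵ × sin 55° = 1.19×10⁻⁴ s⁻¹
Pressure gradient: |∂P/∂n| = 1000 Pa / 399000 m = 2.51×10⁻³ Pa/m
Geostrophic speed: V_g = |∂P/∂n|/(fρ) = 2.51×10⁻³/(1.19×10⁻⁴ × 1.20) = 17.5 m/s
Around a low, centrifugal force acts outward with Coriolis, so pressure-gradient force balances both:
(1/ρ)|∂P/∂n| = fV + V²/R  →  V² + fR·V − fR·V_g = 0
With fR = 1.19×10⁻⁴ × 429×10³ m = 51.2 m/s:
V = [−fR + √((fR)² + 4 fR V_g)]/2 = [−51.2 + √(51.2² + 4×51.2×17.5)]/2 = 13.8 m/s
Subgeostrophic (V < V_g = 17.5 m/s), as expected around a low.
Converting: 13.8 m/s × 3.6 = 50 km/h

50 km/h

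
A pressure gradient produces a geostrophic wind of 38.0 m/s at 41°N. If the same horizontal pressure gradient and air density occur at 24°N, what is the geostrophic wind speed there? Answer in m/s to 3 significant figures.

61.3 m/s

With the same pressure gradient and density, V_g ∝ 1/f ∝ 1/sin φ.
V₂ = V₁ · sin φ₁ / sin φ₂ = 38.0 × sin 41° / sin 24°
V₂ = 38.0 × 0.6561/0.4067 = 61.3 m/s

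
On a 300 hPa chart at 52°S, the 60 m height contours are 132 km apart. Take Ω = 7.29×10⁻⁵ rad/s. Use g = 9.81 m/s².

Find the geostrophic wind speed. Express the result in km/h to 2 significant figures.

Coriolis parameter at 52°S:
f = 2Ω sin φ = 2 × 7.29×10⁻⁵ × sin 52° = 1.15×10⁻⁴ s⁻¹
Height gradient: |∂Z/∂n| = 60 m / 132000 m = 4.55×10⁻⁴
On a pressure surface, geostrophic balance gives V_g = (g/f)|∂Z/∂n|:
V_g = 9.81 × 4.55×10⁻⁴ / 1.15×10⁻⁴ = 38.8 m/s
Converting: 38.8 m/s × 3.6 = 140 km/h

140 km/h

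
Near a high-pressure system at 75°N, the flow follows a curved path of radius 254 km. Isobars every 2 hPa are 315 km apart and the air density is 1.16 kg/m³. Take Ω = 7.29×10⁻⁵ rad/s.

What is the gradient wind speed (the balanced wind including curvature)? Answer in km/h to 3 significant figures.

Coriolis parameter at 75°N:
f = 2Ω sin φ = 2 × 7.29×10⁻⁵ × sin 75° = 1.41×10⁻⁴ s⁻¹
Pressure gradient: |∂P/∂n| = 200 Pa / 315000 m = 6.35×10⁻⁴ Pa/m
Geostrophic speed: V_g = |∂P/∂n|/(fρ) = 6.35×10⁻⁴/(1.41×10⁻⁴ × 1.16) = 3.89 m/s
Around a high, pressure-gradient force acts outward with centrifugal, so Coriolis balances both:
fV = (1/ρ)|∂P/∂n| + V²/R  →  V² − fR·V + fR·V_g = 0
With fR = 1.41×10⁻⁴ × 254×10³ m = 35.8 m/s:
V = [fR − √((fR)² − 4 fR V_g)]/2 = [35.8 − √(35.8² − 4×35.8×3.89)]/2 = 4.44 m/s
Supergeostrophic (V > V_g = 3.89 m/s), as expected around a high.
Converting: 4.44 m/s × 3.6 = 16.0 km/h

16.0 km/h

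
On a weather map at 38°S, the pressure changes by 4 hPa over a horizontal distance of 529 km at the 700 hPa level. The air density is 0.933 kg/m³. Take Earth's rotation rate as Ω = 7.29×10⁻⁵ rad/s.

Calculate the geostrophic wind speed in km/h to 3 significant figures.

32.5 km/h

Coriolis parameter at 38°S:
f = 2Ω sin φ = 2 × 7.29×10⁻⁵ × sin 38° = 8.98×10⁻⁵ s⁻¹
Pressure gradient: |∂P/∂n| = 400 Pa / 529000 m = 7.56×10⁻⁴ Pa/m
Geostrophic balance (pressure-gradient force = Coriolis force):
V_g = (1/(fρ)) |∂P/∂n| = 7.56×10⁻⁴ / (8.98×10⁻⁵ × 0.933) = 9.03 m/s
Converting: 9.03 m/s × 3.6 = 32.5 km/h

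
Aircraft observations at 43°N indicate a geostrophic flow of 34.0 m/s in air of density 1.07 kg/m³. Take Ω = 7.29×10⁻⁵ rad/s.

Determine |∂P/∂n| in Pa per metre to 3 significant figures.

3.62×10⁻³ Pa/m

Coriolis parameter at 43°N:
f = 2Ω sin φ = 2 × 7.29×10⁻⁵ × sin 43° = 9.94×10⁻⁵ s⁻¹
Geostrophic balance rearranged: |∂P/∂n| = f ρ V_g
|∂P/∂n| = 9.94×10⁻⁵ × 1.07 × 34.0 = 3.62×10⁻³ Pa/m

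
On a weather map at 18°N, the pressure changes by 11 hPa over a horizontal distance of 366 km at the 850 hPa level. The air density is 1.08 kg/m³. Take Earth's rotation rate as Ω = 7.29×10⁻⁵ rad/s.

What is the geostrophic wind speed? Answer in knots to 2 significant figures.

120 knots

Coriolis parameter at 18°N:
f = 2Ω sin φ = 2 × 7.29×10⁻⁵ × sin 18° = 4.51×10⁻⁵ s⁻¹
Pressure gradient: |∂P/∂n| = 1100 Pa / 366000 m = 3.01×10⁻³ Pa/m
Geostrophic balance (pressure-gradient force = Coriolis force):
V_g = (1/(fρ)) |∂P/∂n| = 3.01×10⁻³ / (4.51×10⁻⁵ × 1.08) = 61.8 m/s
Converting: 61.8 m/s × 1.944 = 120 knots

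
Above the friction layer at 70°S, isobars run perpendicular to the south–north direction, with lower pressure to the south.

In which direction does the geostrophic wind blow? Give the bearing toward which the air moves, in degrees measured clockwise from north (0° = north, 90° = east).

090°

The pressure-gradient force points toward the south (bearing 180°).
Geostrophic balance: in the Southern Hemisphere the Coriolis force deflects motion to the left, so the geostrophic wind blows 90° to the left of the pressure-gradient force (low pressure on the right).
Rotating 180° by 90° counterclockwise gives 090° — the wind blows toward the east.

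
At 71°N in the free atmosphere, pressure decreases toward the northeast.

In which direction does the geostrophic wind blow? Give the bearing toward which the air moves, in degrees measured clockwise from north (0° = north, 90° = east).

The pressure-gradient force points toward the northeast (bearing 045°).
Geostrophic balance: in the Northern Hemisphere the Coriolis force deflects motion to the right, so the geostrophic wind blows 90° to the right of the pressure-gradient force (low pressure on the left).
Rotating 045° by 90° clockwise gives 135° — the wind blows toward the southeast.

135°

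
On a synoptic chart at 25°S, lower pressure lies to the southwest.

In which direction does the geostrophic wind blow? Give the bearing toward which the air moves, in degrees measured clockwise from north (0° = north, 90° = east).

135°

The pressure-gradient force points toward the southwest (bearing 225°).
Geostrophic balance: in the Southern Hemisphere the Coriolis force deflects motion to the left, so the geostrophic wind blows 90° to the left of the pressure-gradient force (low pressure on the right).
Rotating 225° by 90° counterclockwise gives 135° — the wind blows toward the southeast.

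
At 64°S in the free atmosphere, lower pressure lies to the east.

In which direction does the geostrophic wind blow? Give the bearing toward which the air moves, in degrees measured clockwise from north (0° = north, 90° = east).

000°

The pressure-gradient force points toward the east (bearing 090°).
Geostrophic balance: in the Southern Hemisphere the Coriolis force deflects motion to the left, so the geostrophic wind blows 90° to the left of the pressure-gradient force (low pressure on the right).
Rotating 090° by 90° counterclockwise gives 000° — the wind blows toward the north.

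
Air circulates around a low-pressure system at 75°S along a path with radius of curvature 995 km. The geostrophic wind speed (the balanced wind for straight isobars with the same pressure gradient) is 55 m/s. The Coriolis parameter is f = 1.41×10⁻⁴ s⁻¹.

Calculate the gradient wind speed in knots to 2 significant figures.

Around a low, centrifugal force acts outward with Coriolis, so pressure-gradient force balances both:
(1/ρ)|∂P/∂n| = fV + V²/R  →  V² + fR·V − fR·V_g = 0
With fR = 1.41×10⁻⁴ × 995×10³ m = 140 m/s:
V = [−fR + √((fR)² + 4 fR V_g)]/2 = [−140 + √(140² + 4×140×55)]/2 = 42.3 m/s
Subgeostrophic (V < V_g = 55 m/s), as expected around a low.
Converting: 42.3 m/s × 1.944 = 82 knots

82 knots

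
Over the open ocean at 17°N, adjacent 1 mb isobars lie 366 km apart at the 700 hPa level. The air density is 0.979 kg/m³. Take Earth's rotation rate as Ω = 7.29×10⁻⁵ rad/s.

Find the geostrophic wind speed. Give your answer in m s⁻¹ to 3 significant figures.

6.55 m s⁻¹

Coriolis parameter at 17°N:
f = 2Ω sin φ = 2 × 7.29×10⁻⁵ × sin 17° = 4.26×10⁻⁵ s⁻¹
Pressure gradient: |∂P/∂n| = 100 Pa / 366000 m = 2.73×10⁻⁴ Pa/m
Geostrophic balance (pressure-gradient force = Coriolis force):
V_g = (1/(fρ)) |∂P/∂n| = 2.73×10⁻⁴ / (4.26×10⁻⁵ × 0.979) = 6.55 m/s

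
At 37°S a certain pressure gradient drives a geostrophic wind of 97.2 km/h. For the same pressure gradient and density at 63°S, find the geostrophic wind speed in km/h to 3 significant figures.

65.7 km/h

With the same pressure gradient and density, V_g ∝ 1/f ∝ 1/sin φ.
V₂ = V₁ · sin φ₁ / sin φ₂ = 97.2 × sin 37° / sin 63°
V₂ = 97.2 × 0.6018/0.8910 = 65.7 km/h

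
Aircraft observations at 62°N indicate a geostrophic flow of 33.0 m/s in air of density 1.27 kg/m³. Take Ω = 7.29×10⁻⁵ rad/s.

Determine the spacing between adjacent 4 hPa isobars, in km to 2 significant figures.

Coriolis parameter at 62°N:
f = 2Ω sin φ = 2 × 7.29×10⁻⁵ × sin 62° = 1.29×10⁻⁴ s⁻¹
Geostrophic balance rearranged: |∂P/∂n| = f ρ V_g
|∂P/∂n| = 1.29×10⁻⁴ × 1.27 × 33.0 = 5.40×10⁻³ Pa/m
Isobar spacing: Δn = ΔP/|∂P/∂n| = 400 Pa / 5.40×10⁻³ Pa/m = 74140 m ≈ 74 km

74 km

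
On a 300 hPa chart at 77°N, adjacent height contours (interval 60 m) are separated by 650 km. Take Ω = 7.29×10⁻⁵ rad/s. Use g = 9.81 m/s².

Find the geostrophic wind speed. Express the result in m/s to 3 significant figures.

Coriolis parameter at 77°N:
f = 2Ω sin φ = 2 × 7.29×10⁻⁵ × sin 77° = 1.42×10⁻⁴ s⁻¹
Height gradient: |∂Z/∂n| = 60 m / 650000 m = 9.23×10⁻⁵
On a pressure surface, geostrophic balance gives V_g = (g/f)|∂Z/∂n|:
V_g = 9.81 × 9.23×10⁻⁵ / 1.42×10⁻⁴ = 6.37 m/s

6.37 m/s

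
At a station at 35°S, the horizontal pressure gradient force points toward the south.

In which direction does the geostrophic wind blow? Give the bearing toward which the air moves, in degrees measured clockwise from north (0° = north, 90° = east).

The pressure-gradient force points toward the south (bearing 180°).
Geostrophic balance: in the Southern Hemisphere the Coriolis force deflects motion to the left, so the geostrophic wind blows 90° to the left of the pressure-gradient force (low pressure on the right).
Rotating 180° by 90° counterclockwise gives 090° — the wind blows toward the east.

090°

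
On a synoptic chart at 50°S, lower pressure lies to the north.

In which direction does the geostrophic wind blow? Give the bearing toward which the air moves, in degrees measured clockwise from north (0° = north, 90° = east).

The pressure-gradient force points toward the north (bearing 000°).
Geostrophic balance: in the Southern Hemisphere the Coriolis force deflects motion to the left, so the geostrophic wind blows 90° to the left of the pressure-gradient force (low pressure on the right).
Rotating 000° by 90° counterclockwise gives 270° — the wind blows toward the west.

270°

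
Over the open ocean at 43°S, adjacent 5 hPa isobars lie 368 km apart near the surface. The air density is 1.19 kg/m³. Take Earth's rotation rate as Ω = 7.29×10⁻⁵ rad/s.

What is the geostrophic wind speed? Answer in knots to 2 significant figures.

Coriolis parameter at 43°S:
f = 2Ω sin φ = 2 × 7.29×10⁻⁵ × sin 43° = 9.94×10⁻⁵ s⁻¹
Pressure gradient: |∂P/∂n| = 500 Pa / 368000 m = 1.36×10⁻³ Pa/m
Geostrophic balance (pressure-gradient force = Coriolis force):
V_g = (1/(fρ)) |∂P/∂n| = 1.36×10⁻³ / (9.94×10⁻⁵ × 1.19) = 11.5 m/s
Converting: 11.5 m/s × 1.944 = 22 knots

22 knots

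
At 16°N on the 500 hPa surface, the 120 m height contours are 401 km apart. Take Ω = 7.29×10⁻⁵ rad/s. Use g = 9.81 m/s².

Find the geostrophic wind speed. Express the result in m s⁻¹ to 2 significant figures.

73 m s⁻¹

Coriolis parameter at 16°N:
f = 2Ω sin φ = 2 × 7.29×10⁻⁵ × sin 16° = 4.02×10⁻⁵ s⁻¹
Height gradient: |∂Z/∂n| = 120 m / 401000 m = 2.99×10⁻⁴
On a pressure surface, geostrophic balance gives V_g = (g/f)|∂Z/∂n|:
V_g = 9.81 × 2.99×10⁻⁴ / 4.02×10⁻⁵ = 73.0 m/s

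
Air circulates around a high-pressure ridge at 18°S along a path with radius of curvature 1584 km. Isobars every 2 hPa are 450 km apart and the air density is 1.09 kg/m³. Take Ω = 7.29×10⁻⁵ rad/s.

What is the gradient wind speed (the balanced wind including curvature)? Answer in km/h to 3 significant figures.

38.3 km/h

Coriolis parameter at 18°S:
f = 2Ω sin φ = 2 × 7.29×10⁻⁵ × sin 18° = 4.51×10⁻⁵ s⁻¹
Pressure gradient: |∂P/∂n| = 200 Pa / 450000 m = 4.44×10⁻⁴ Pa/m
Geostrophic speed: V_g = |∂P/∂n|/(fρ) = 4.44×10⁻⁴/(4.51×10⁻⁵ × 1.09) = 9.05 m/s
Around a high, pressure-gradient force acts outward with centrifugal, so Coriolis balances both:
fV = (1/ρ)|∂P/∂n| + V²/R  →  V² − fR·V + fR·V_g = 0
With fR = 4.51×10⁻⁵ × 1584×10³ m = 71.4 m/s:
V = [fR − √((fR)² − 4 fR V_g)]/2 = [71.4 − √(71.4² − 4×71.4×9.05)]/2 = 10.6 m/s
Supergeostrophic (V > V_g = 9.05 m/s), as expected around a high.
Converting: 10.6 m/s × 3.6 = 38.3 km/h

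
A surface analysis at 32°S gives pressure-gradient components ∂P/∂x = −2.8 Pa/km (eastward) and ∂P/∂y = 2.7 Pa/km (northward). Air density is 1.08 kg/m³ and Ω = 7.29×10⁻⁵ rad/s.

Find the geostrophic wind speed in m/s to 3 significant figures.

46.6 m/s

Coriolis parameter at 32°S:
f = 2Ω sin φ = 2 × 7.29×10⁻⁵ × sin 32° = 7.73×10⁻⁵ s⁻¹
In the Southern Hemisphere f is negative: f = −7.73×10⁻⁵ s⁻¹.
Component geostrophic relations (x east, y north):
u_g = −(1/(fρ)) ∂P/∂y,  v_g = (1/(fρ)) ∂P/∂x
u_g = −(2.7×10⁻³)/(−7.73×10⁻⁵ × 1.08) = 32.4 m/s;  v_g = (−2.8×10⁻³)/(−7.73×10⁻⁵ × 1.08) = 33.6 m/s
|V_g| = √(u_g² + v_g²) = 46.6 m/s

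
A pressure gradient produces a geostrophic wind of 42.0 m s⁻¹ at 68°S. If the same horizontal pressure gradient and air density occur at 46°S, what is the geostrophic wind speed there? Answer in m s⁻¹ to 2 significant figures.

54 m s⁻¹

With the same pressure gradient and density, V_g ∝ 1/f ∝ 1/sin φ.
V₂ = V₁ · sin φ₁ / sin φ₂ = 42.0 × sin 68° / sin 46°
V₂ = 42.0 × 0.9272/0.7193 = 54 m s⁻¹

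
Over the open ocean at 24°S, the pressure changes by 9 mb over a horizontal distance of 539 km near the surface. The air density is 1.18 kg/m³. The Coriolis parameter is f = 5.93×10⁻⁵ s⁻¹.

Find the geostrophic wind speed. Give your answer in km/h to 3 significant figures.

Pressure gradient: |∂P/∂n| = 900 Pa / 539000 m = 1.67×10⁻³ Pa/m
Geostrophic balance (pressure-gradient force = Coriolis force):
V_g = (1/(fρ)) |∂P/∂n| = 1.67×10⁻³ / (5.93×10⁻⁵ × 1.18) = 23.9 m/s
Converting: 23.9 m/s × 3.6 = 85.9 km/h

85.9 km/h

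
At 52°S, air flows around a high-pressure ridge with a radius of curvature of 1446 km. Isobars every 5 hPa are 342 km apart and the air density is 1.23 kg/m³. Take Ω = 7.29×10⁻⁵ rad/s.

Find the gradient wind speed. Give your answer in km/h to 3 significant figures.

39.9 km/h

Coriolis parameter at 52°S:
f = 2Ω sin φ = 2 × 7.29×10⁻⁵ × sin 52° = 1.15×10⁻⁴ s⁻¹
Pressure gradient: |∂P/∂n| = 500 Pa / 342000 m = 1.46×10⁻³ Pa/m
Geostrophic speed: V_g = |∂P/∂n|/(fρ) = 1.46×10⁻³/(1.15×10⁻⁴ × 1.23) = 10.3 m/s
Around a high, pressure-gradient force acts outward with centrifugal, so Coriolis balances both:
fV = (1/ρ)|∂P/∂n| + V²/R  →  V² − fR·V + fR·V_g = 0
With fR = 1.15×10⁻⁴ × 1446×10³ m = 166 m/s:
V = [fR − √((fR)² − 4 fR V_g)]/2 = [166 − √(166² − 4×166×10.3)]/2 = 11.1 m/s
Supergeostrophic (V > V_g = 10.3 m/s), as expected around a high.
Converting: 11.1 m/s × 3.6 = 39.9 km/h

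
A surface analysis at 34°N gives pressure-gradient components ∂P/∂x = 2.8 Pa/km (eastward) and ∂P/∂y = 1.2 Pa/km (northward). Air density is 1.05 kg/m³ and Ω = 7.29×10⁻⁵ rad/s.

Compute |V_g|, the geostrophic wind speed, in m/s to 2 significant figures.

36 m/s

Coriolis parameter at 34°N:
f = 2Ω sin φ = 2 × 7.29×10⁻⁵ × sin 34° = 8.15×10⁻⁵ s⁻¹
Component geostrophic relations (x east, y north):
u_g = −(1/(fρ)) ∂P/∂y,  v_g = (1/(fρ)) ∂P/∂x
u_g = −(1.2×10⁻³)/(8.15×10⁻⁵ × 1.05) = −14.0 m/s;  v_g = (2.8×10⁻³)/(8.15×10⁻⁵ × 1.05) = 32.7 m/s
|V_g| = √(u_g² + v_g²) = 35.6 m/s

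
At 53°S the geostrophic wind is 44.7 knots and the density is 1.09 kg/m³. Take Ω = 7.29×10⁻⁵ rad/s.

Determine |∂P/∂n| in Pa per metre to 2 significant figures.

Coriolis parameter at 53°S:
f = 2Ω sin φ = 2 × 7.29×10⁻⁵ × sin 53° = 1.16×10⁻⁴ s⁻¹
Wind speed in SI: 44.7 knots = 23.0 m/s
Geostrophic balance rearranged: |∂P/∂n| = f ρ V_g
|∂P/∂n| = 1.16×10⁻⁴ × 1.09 × 23.0 = 2.92×10⁻³ Pa/m

2.9×10⁻³ Pa/m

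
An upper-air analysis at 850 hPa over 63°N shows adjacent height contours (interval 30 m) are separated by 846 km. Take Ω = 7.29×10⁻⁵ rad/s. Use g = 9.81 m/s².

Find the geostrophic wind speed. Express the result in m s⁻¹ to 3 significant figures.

Coriolis parameter at 63°N:
f = 2Ω sin φ = 2 × 7.29×10⁻⁵ × sin 63° = 1.30×10⁻⁴ s⁻¹
Height gradient: |∂Z/∂n| = 30 m / 846000 m = 3.55×10⁻⁵
On a pressure surface, geostrophic balance gives V_g = (g/f)|∂Z/∂n|:
V_g = 9.81 × 3.55×10⁻⁵ / 1.30×10⁻⁴ = 2.68 m/s

2.68 m s⁻¹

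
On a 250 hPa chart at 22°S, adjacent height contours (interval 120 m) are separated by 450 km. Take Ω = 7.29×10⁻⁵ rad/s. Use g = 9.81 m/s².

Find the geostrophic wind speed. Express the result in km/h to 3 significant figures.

Coriolis parameter at 22°S:
f = 2Ω sin φ = 2 × 7.29×10⁻⁵ × sin 22° = 5.46×10⁻⁵ s⁻¹
Height gradient: |∂Z/∂n| = 120 m / 450000 m = 2.67×10⁻⁴
On a pressure surface, geostrophic balance gives V_g = (g/f)|∂Z/∂n|:
V_g = 9.81 × 2.67×10⁻⁴ / 5.46×10⁻⁵ = 47.9 m/s
Converting: 47.9 m/s × 3.6 = 172 km/h

172 km/h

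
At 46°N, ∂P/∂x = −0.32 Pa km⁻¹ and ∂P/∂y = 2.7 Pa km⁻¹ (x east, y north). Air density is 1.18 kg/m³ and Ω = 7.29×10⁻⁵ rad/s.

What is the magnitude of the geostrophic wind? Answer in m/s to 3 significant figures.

Coriolis parameter at 46°N:
f = 2Ω sin φ = 2 × 7.29×10⁻⁵ × sin 46° = 1.05×10⁻⁴ s⁻¹
Component geostrophic relations (x east, y north):
u_g = −(1/(fρ)) ∂P/∂y,  v_g = (1/(fρ)) ∂P/∂x
u_g = −(2.7×10⁻³)/(1.05×10⁻⁴ × 1.18) = −21.8 m/s;  v_g = (−0.32×10⁻³)/(1.05×10⁻⁴ × 1.18) = −2.59 m/s
|V_g| = √(u_g² + v_g²) = 22.0 m/s

22.0 m/s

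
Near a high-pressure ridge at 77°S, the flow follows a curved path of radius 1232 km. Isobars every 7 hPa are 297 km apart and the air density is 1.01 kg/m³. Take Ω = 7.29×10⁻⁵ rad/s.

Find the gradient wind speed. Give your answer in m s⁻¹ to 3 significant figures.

Coriolis parameter at 77°S:
f = 2Ω sin φ = 2 × 7.29×10⁻⁵ × sin 77° = 1.42×10⁻⁴ s⁻¹
Pressure gradient: |∂P/∂n| = 700 Pa / 297000 m = 2.36×10⁻³ Pa/m
Geostrophic speed: V_g = |∂P/∂n|/(fρ) = 2.36×10⁻³/(1.42×10⁻⁴ × 1.01) = 16.4 m/s
Around a high, pressure-gradient force acts outward with centrifugal, so Coriolis balances both:
fV = (1/ρ)|∂P/∂n| + V²/R  →  V² − fR·V + fR·V_g = 0
With fR = 1.42×10⁻⁴ × 1232×10³ m = 175 m/s:
V = [fR − √((fR)² − 4 fR V_g)]/2 = [175 − √(175² − 4×175×16.4)]/2 = 18.4 m/s
Supergeostrophic (V > V_g = 16.4 m/s), as expected around a high.

18.4 m s⁻¹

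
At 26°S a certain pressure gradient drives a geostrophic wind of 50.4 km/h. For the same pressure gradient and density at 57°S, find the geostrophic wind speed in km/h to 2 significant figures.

26 km/h

With the same pressure gradient and density, V_g ∝ 1/f ∝ 1/sin φ.
V₂ = V₁ · sin φ₁ / sin φ₂ = 50.4 × sin 26° / sin 57°
V₂ = 50.4 × 0.4384/0.8387 = 26 km/h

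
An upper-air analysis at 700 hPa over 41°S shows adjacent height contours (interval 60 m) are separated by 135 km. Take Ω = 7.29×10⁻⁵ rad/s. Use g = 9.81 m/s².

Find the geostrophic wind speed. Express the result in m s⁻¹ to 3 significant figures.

45.6 m s⁻¹

Coriolis parameter at 41°S:
f = 2Ω sin φ = 2 × 7.29×10⁻⁵ × sin 41° = 9.57×10⁻⁵ s⁻¹
Height gradient: |∂Z/∂n| = 60 m / 135000 m = 4.44×10⁻⁴
On a pressure surface, geostrophic balance gives V_g = (g/f)|∂Z/∂n|:
V_g = 9.81 × 4.44×10⁻⁴ / 9.57×10⁻⁵ = 45.6 m/s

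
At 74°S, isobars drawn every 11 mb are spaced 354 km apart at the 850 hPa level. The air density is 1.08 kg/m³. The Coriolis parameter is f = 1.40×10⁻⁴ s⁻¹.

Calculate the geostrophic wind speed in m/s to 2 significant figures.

Pressure gradient: |∂P/∂n| = 1100 Pa / 354000 m = 3.11×10⁻³ Pa/m
Geostrophic balance (pressure-gradient force = Coriolis force):
V_g = (1/(fρ)) |∂P/∂n| = 3.11×10⁻³ / (1.40×10⁻⁴ × 1.08) = 20.6 m/s

21 m/s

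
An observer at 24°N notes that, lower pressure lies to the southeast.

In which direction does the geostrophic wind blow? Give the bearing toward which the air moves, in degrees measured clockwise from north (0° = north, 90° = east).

225°

The pressure-gradient force points toward the southeast (bearing 135°).
Geostrophic balance: in the Northern Hemisphere the Coriolis force deflects motion to the right, so the geostrophic wind blows 90° to the right of the pressure-gradient force (low pressure on the left).
Rotating 135° by 90° clockwise gives 225° — the wind blows toward the southwest.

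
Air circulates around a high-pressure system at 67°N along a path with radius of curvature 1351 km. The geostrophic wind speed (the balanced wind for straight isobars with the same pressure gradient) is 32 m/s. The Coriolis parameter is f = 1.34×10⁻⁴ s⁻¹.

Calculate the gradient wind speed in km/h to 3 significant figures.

149 km/h

Around a high, pressure-gradient force acts outward with centrifugal, so Coriolis balances both:
fV = (1/ρ)|∂P/∂n| + V²/R  →  V² − fR·V + fR·V_g = 0
With fR = 1.34×10⁻⁴ × 1351×10³ m = 181 m/s:
V = [fR − √((fR)² − 4 fR V_g)]/2 = [181 − √(181² − 4×181×32)]/2 = 41.5 m/s
Supergeostrophic (V > V_g = 32 m/s), as expected around a high.
Converting: 41.5 m/s × 3.6 = 149 km/h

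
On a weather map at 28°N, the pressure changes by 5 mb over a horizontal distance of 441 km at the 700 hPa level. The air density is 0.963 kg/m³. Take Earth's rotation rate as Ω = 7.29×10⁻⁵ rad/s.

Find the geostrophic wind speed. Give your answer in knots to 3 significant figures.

33.4 knots

Coriolis parameter at 28°N:
f = 2Ω sin φ = 2 × 7.29×10⁻⁵ × sin 28° = 6.84×10⁻⁵ s⁻¹
Pressure gradient: |∂P/∂n| = 500 Pa / 441000 m = 1.13×10⁻³ Pa/m
Geostrophic balance (pressure-gradient force = Coriolis force):
V_g = (1/(fρ)) |∂P/∂n| = 1.13×10⁻³ / (6.84×10⁻⁵ × 0.963) = 17.2 m/s
Converting: 17.2 m/s × 1.944 = 33.4 knots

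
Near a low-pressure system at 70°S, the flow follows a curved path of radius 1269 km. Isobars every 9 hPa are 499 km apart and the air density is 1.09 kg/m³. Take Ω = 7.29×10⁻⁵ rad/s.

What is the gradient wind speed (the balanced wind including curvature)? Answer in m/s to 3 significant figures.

Coriolis parameter at 70°S:
f = 2Ω sin φ = 2 × 7.29×10⁻⁵ × sin 70° = 1.37×10⁻⁴ s⁻¹
Pressure gradient: |∂P/∂n| = 900 Pa / 499000 m = 1.80×10⁻³ Pa/m
Geostrophic speed: V_g = |∂P/∂n|/(fρ) = 1.80×10⁻³/(1.37×10⁻⁴ × 1.09) = 12.1 m/s
Around a low, centrifugal force acts outward with Coriolis, so pressure-gradient force balances both:
(1/ρ)|∂P/∂n| = fV + V²/R  →  V² + fR·V − fR·V_g = 0
With fR = 1.37×10⁻⁴ × 1269×10³ m = 174 m/s:
V = [−fR + √((fR)² + 4 fR V_g)]/2 = [−174 + √(174² + 4×174×12.1)]/2 = 11.3 m/s
Subgeostrophic (V < V_g = 12.1 m/s), as expected around a low.

11.3 m/s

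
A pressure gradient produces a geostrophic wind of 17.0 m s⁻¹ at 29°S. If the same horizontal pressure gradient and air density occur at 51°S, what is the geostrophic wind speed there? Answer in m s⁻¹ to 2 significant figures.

With the same pressure gradient and density, V_g ∝ 1/f ∝ 1/sin φ.
V₂ = V₁ · sin φ₁ / sin φ₂ = 17.0 × sin 29° / sin 51°
V₂ = 17.0 × 0.4848/0.7771 = 11 m s⁻¹

11 m s⁻¹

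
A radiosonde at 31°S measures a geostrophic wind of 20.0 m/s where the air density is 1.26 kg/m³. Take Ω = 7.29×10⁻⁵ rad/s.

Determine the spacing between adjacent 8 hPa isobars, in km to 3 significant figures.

423 km

Coriolis parameter at 31°S:
f = 2Ω sin φ = 2 × 7.29×10⁻⁵ × sin 31° = 7.51×10⁻⁵ s⁻¹
Geostrophic balance rearranged: |∂P/∂n| = f ρ V_g
|∂P/∂n| = 7.51×10⁻⁵ × 1.26 × 20.0 = 1.89×10⁻³ Pa/m
Isobar spacing: Δn = ΔP/|∂P/∂n| = 800 Pa / 1.89×10⁻³ Pa/m = 422759 m ≈ 423 km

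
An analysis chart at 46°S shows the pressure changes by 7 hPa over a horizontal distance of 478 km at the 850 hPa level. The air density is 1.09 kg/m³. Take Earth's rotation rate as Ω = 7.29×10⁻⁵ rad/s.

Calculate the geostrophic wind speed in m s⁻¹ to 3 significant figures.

Coriolis parameter at 46°S:
f = 2Ω sin φ = 2 × 7.29×10⁻⁵ × sin 46° = 1.05×10⁻⁴ s⁻¹
Pressure gradient: |∂P/∂n| = 700 Pa / 478000 m = 1.46×10⁻³ Pa/m
Geostrophic balance (pressure-gradient force = Coriolis force):
V_g = (1/(fρ)) |∂P/∂n| = 1.46×10⁻³ / (1.05×10⁻⁴ × 1.09) = 12.8 m/s

12.8 m s⁻¹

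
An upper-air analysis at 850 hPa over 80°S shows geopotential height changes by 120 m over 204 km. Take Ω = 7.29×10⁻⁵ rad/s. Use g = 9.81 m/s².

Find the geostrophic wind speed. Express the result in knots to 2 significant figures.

78 knots

Coriolis parameter at 80°S:
f = 2Ω sin φ = 2 × 7.29×10⁻⁵ × sin 80° = 1.44×10⁻⁴ s⁻¹
Height gradient: |∂Z/∂n| = 120 m / 204000 m = 5.88×10⁻⁴
On a pressure surface, geostrophic balance gives V_g = (g/f)|∂Z/∂n|:
V_g = 9.81 × 5.88×10⁻⁴ / 1.44×10⁻⁴ = 40.2 m/s
Converting: 40.2 m/s × 1.944 = 78 knots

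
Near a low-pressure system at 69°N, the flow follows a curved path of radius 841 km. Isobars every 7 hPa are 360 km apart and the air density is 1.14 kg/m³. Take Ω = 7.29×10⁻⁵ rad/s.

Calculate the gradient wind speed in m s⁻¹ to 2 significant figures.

11 m s⁻¹

Coriolis parameter at 69°N:
f = 2Ω sin φ = 2 × 7.29×10⁻⁵ × sin 69° = 1.36×10⁻⁴ s⁻¹
Pressure gradient: |∂P/∂n| = 700 Pa / 360000 m = 1.94×10⁻³ Pa/m
Geostrophic speed: V_g = |∂P/∂n|/(fρ) = 1.94×10⁻³/(1.36×10⁻⁴ × 1.14) = 12.5 m/s
Around a low, centrifugal force acts outward with Coriolis, so pressure-gradient force balances both:
(1/ρ)|∂P/∂n| = fV + V²/R  →  V² + fR·V − fR·V_g = 0
With fR = 1.36×10⁻⁴ × 841×10³ m = 114 m/s:
V = [−fR + √((fR)² + 4 fR V_g)]/2 = [−114 + √(114² + 4×114×12.5)]/2 = 11.4 m/s
Subgeostrophic (V < V_g = 12.5 m/s), as expected around a low.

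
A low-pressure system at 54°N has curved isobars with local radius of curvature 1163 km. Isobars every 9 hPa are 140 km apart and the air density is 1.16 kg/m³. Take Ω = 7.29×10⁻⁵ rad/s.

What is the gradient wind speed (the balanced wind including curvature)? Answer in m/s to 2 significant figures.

37 m/s

Coriolis parameter at 54°N:
f = 2Ω sin φ = 2 × 7.29×10⁻⁵ × sin 54° = 1.18×10⁻⁴ s⁻¹
Pressure gradient: |∂P/∂n| = 900 Pa / 140000 m = 6.43×10⁻³ Pa/m
Geostrophic speed: V_g = |∂P/∂n|/(fρ) = 6.43×10⁻³/(1.18×10⁻⁴ × 1.16) = 47.0 m/s
Around a low, centrifugal force acts outward with Coriolis, so pressure-gradient force balances both:
(1/ρ)|∂P/∂n| = fV + V²/R  →  V² + fR·V − fR·V_g = 0
With fR = 1.18×10⁻⁴ × 1163×10³ m = 137 m/s:
V = [−fR + √((fR)² + 4 fR V_g)]/2 = [−137 + √(137² + 4×137×47)]/2 = 37 m/s
Subgeostrophic (V < V_g = 47 m/s), as expected around a low.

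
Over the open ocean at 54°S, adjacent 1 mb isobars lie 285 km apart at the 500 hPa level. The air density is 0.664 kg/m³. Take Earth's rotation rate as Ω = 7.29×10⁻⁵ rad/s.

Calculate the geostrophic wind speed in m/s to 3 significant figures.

4.48 m/s

Coriolis parameter at 54°S:
f = 2Ω sin φ = 2 × 7.29×10⁻⁵ × sin 54° = 1.18×10⁻⁴ s⁻¹
Pressure gradient: |∂P/∂n| = 100 Pa / 285000 m = 3.51×10⁻⁴ Pa/m
Geostrophic balance (pressure-gradient force = Coriolis force):
V_g = (1/(fρ)) |∂P/∂n| = 3.51×10⁻⁴ / (1.18×10⁻⁴ × 0.664) = 4.48 m/s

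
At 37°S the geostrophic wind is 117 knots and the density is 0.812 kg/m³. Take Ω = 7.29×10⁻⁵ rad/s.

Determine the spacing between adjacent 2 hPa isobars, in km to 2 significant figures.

47 km

Coriolis parameter at 37°S:
f = 2Ω sin φ = 2 × 7.29×10⁻⁵ × sin 37° = 8.77×10⁻⁵ s⁻¹
Wind speed in SI: 117 knots = 60.2 m/s
Geostrophic balance rearranged: |∂P/∂n| = f ρ V_g
|∂P/∂n| = 8.77×10⁻⁵ × 0.812 × 60.2 = 4.29×10⁻³ Pa/m
Isobar spacing: Δn = ΔP/|∂P/∂n| = 200 Pa / 4.29×10⁻³ Pa/m = 46637 m ≈ 47 km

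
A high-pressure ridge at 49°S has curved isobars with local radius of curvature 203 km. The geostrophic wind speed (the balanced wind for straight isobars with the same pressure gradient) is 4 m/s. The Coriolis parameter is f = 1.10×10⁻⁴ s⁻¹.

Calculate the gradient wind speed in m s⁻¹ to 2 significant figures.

5.2 m s⁻¹

Around a high, pressure-gradient force acts outward with centrifugal, so Coriolis balances both:
fV = (1/ρ)|∂P/∂n| + V²/R  →  V² − fR·V + fR·V_g = 0
With fR = 1.10×10⁻⁴ × 203×10³ m = 22.3 m/s:
V = [fR − √((fR)² − 4 fR V_g)]/2 = [22.3 − √(22.3² − 4×22.3×4)]/2 = 5.22 m/s
Supergeostrophic (V > V_g = 4 m/s), as expected around a high.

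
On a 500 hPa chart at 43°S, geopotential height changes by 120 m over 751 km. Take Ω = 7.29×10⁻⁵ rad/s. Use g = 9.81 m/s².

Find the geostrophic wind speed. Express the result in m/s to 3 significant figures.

15.8 m/s

Coriolis parameter at 43°S:
f = 2Ω sin φ = 2 × 7.29×10⁻⁵ × sin 43° = 9.94×10⁻⁵ s⁻¹
Height gradient: |∂Z/∂n| = 120 m / 751000 m = 1.60×10⁻⁴
On a pressure surface, geostrophic balance gives V_g = (g/f)|∂Z/∂n|:
V_g = 9.81 × 1.60×10⁻⁴ / 9.94×10⁻⁵ = 15.8 m/s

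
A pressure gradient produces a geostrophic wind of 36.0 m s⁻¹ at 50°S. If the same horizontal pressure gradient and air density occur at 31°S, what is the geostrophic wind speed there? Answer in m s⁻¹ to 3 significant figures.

With the same pressure gradient and density, V_g ∝ 1/f ∝ 1/sin φ.
V₂ = V₁ · sin φ₁ / sin φ₂ = 36.0 × sin 50° / sin 31°
V₂ = 36.0 × 0.7660/0.5150 = 53.5 m s⁻¹

53.5 m s⁻¹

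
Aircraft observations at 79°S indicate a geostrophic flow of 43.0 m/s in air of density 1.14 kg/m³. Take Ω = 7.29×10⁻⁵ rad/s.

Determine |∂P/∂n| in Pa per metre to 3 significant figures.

Coriolis parameter at 79°S:
f = 2Ω sin φ = 2 × 7.29×10⁻⁵ × sin 79° = 1.43×10⁻⁴ s⁻¹
Geostrophic balance rearranged: |∂P/∂n| = f ρ V_g
|∂P/∂n| = 1.43×10⁻⁴ × 1.14 × 43.0 = 7.02×10⁻³ Pa/m

7.02×10⁻³ Pa/m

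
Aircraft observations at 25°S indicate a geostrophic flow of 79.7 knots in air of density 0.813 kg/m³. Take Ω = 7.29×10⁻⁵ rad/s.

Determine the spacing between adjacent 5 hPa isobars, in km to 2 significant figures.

Coriolis parameter at 25°S:
f = 2Ω sin φ = 2 × 7.29×10⁻⁵ × sin 25° = 6.16×10⁻⁵ s⁻¹
Wind speed in SI: 79.7 knots = 41.0 m/s
Geostrophic balance rearranged: |∂P/∂n| = f ρ V_g
|∂P/∂n| = 6.16×10⁻⁵ × 0.813 × 41.0 = 2.05×10⁻³ Pa/m
Isobar spacing: Δn = ΔP/|∂P/∂n| = 500 Pa / 2.05×10⁻³ Pa/m = 243432 m ≈ 240 km

240 km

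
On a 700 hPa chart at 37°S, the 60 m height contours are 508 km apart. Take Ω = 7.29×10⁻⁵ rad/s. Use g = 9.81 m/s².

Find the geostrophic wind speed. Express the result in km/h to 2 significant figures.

Coriolis parameter at 37°S:
f = 2Ω sin φ = 2 × 7.29×10⁻⁵ × sin 37° = 8.77×10⁻⁵ s⁻¹
Height gradient: |∂Z/∂n| = 60 m / 508000 m = 1.18×10⁻⁴
On a pressure surface, geostrophic balance gives V_g = (g/f)|∂Z/∂n|:
V_g = 9.81 × 1.18×10⁻⁴ / 8.77×10⁻⁵ = 13.2 m/s
Converting: 13.2 m/s × 3.6 = 48 km/h

48 km/h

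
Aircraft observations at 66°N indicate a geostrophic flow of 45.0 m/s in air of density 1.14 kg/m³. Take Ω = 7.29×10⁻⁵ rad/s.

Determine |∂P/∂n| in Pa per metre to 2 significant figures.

Coriolis parameter at 66°N:
f = 2Ω sin φ = 2 × 7.29×10⁻⁵ × sin 66° = 1.33×10⁻⁴ s⁻¹
Geostrophic balance rearranged: |∂P/∂n| = f ρ V_g
|∂P/∂n| = 1.33×10⁻⁴ × 1.14 × 45.0 = 6.83×10⁻³ Pa/m

6.8×10⁻³ Pa/m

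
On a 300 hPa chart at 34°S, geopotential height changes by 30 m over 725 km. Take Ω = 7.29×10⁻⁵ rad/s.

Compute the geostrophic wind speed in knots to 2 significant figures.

Coriolis parameter at 34°S:
f = 2Ω sin φ = 2 × 7.29×10⁻⁵ × sin 34° = 8.15×10⁻⁵ s⁻¹
Height gradient: |∂Z/∂n| = 30 m / 725000 m = 4.14×10⁻⁵
On a pressure surface, geostrophic balance gives V_g = (g/f)|∂Z/∂n|:
V_g = 9.81 × 4.14×10⁻⁵ / 8.15×10⁻⁵ = 4.98 m/s
Converting: 4.98 m/s × 1.944 = 9.7 knots

9.7 knots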